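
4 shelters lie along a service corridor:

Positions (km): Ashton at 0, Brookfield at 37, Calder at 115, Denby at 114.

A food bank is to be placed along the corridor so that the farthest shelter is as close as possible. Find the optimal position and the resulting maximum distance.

The 1-center on a line is the midpoint of the two extreme points: leftmost at 0, rightmost at 115.
Optimal location = (0 + 115)/2 = 57.5; maximum distance = (115 − 0)/2 = 57.5.

location 57.5, max distance 57.5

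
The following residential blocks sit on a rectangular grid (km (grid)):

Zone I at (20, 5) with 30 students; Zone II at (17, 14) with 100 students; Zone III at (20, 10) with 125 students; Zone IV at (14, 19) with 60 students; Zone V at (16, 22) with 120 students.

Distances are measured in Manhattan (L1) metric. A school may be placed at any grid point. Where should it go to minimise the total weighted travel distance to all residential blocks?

(17, 14)

Manhattan distance separates: Σwᵢ(|x−xᵢ|+|y−yᵢ|) = Σwᵢ|x−xᵢ| + Σwᵢ|y−yᵢ|, so x and y are optimised independently as 1-D weighted medians.
Total weight W = 435; half = 217.5.
x-coordinate, sorted with cumulative weight:
  x=14 (Zone IV, w=60) cum 60
  x=16 (Zone V, w=120) cum 180
  x=17 (Zone II, w=100) cum 280  ← median
  x=20 (Zone I, w=30) cum 310
  x=20 (Zone III, w=125) cum 435
⇒ x* = 17
y-coordinate, sorted with cumulative weight:
  y=5 (Zone I, w=30) cum 30
  y=10 (Zone III, w=125) cum 155
  y=14 (Zone II, w=100) cum 255  ← median
  y=19 (Zone IV, w=60) cum 315
  y=22 (Zone V, w=120) cum 435
⇒ y* = 14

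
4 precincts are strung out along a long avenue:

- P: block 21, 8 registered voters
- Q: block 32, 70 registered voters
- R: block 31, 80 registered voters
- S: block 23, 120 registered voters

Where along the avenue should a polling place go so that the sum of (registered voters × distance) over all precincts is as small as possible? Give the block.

For a sum of weighted absolute distances on a line, the optimum is the weighted median (not the mean). Total weight W = 278; half-weight = 139.
Sort by position and accumulate weight:
  block 21 (P, w=8) → cum 8
  block 23 (S, w=120) → cum 128
  block 31 (R, w=80) → cum 208  ≥ 139 → median here
  block 32 (Q, w=70) → cum 278
Optimal location: block 31.

x = 31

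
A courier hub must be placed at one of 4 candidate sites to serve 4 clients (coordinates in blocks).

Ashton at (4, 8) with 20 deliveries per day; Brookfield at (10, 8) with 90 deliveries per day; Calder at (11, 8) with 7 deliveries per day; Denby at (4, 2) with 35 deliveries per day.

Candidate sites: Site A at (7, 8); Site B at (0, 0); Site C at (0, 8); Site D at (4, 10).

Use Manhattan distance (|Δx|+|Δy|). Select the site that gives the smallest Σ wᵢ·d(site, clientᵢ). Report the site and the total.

Site A, total 673 blocks

Total weighted distance at each candidate:
  Site A (7, 8): total = 673
  Site B (0, 0): total = 2203
  Site C (0, 8): total = 1407
  Site D (4, 10): total = 1103
Minimum is at Site A with total 673 blocks.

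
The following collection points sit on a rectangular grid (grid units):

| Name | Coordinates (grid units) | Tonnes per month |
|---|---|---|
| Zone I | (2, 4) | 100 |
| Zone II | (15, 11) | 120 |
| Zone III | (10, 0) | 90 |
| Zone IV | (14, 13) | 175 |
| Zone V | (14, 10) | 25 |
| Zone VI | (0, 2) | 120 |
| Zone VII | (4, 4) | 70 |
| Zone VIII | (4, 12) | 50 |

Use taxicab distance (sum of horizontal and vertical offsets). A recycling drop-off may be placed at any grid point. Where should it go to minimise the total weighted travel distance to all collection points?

Manhattan distance separates: Σwᵢ(|x−xᵢ|+|y−yᵢ|) = Σwᵢ|x−xᵢ| + Σwᵢ|y−yᵢ|, so x and y are optimised independently as 1-D weighted medians.
Total weight W = 750; half = 375.
x-coordinate, sorted with cumulative weight:
  x=0 (Zone VI, w=120) cum 120
  x=2 (Zone I, w=100) cum 220
  x=4 (Zone VII, w=70) cum 290
  x=4 (Zone VIII, w=50) cum 340
  x=10 (Zone III, w=90) cum 430  ← median
  x=14 (Zone IV, w=175) cum 605
  x=14 (Zone V, w=25) cum 630
  x=15 (Zone II, w=120) cum 750
⇒ x* = 10
y-coordinate, sorted with cumulative weight:
  y=0 (Zone III, w=90) cum 90
  y=2 (Zone VI, w=120) cum 210
  y=4 (Zone I, w=100) cum 310
  y=4 (Zone VII, w=70) cum 380  ← median
  y=10 (Zone V, w=25) cum 405
  y=11 (Zone II, w=120) cum 525
  y=12 (Zone VIII, w=50) cum 575
  y=13 (Zone IV, w=175) cum 750
⇒ y* = 4

(10, 4)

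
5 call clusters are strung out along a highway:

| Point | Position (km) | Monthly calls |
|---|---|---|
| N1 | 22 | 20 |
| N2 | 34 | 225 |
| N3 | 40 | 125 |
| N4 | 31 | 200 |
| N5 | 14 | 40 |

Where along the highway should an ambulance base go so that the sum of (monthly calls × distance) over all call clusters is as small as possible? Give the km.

For a sum of weighted absolute distances on a line, the optimum is the weighted median (not the mean). Total weight W = 610; half-weight = 305.
Sort by position and accumulate weight:
  km 14 (N5, w=40) → cum 40
  km 22 (N1, w=20) → cum 60
  km 31 (N4, w=200) → cum 260
  km 34 (N2, w=225) → cum 485  ≥ 305 → median here
  km 40 (N3, w=125) → cum 610
Optimal location: km 34.

x = 34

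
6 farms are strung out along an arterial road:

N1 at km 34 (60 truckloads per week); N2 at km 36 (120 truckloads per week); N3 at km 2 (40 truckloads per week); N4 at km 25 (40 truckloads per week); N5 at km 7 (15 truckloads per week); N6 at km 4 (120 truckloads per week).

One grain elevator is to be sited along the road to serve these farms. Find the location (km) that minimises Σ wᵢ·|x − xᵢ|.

x = 25

For a sum of weighted absolute distances on a line, the optimum is the weighted median (not the mean). Total weight W = 395; half-weight = 197.5.
Sort by position and accumulate weight:
  km 2 (N3, w=40) → cum 40
  km 4 (N6, w=120) → cum 160
  km 7 (N5, w=15) → cum 175
  km 25 (N4, w=40) → cum 215  ≥ 197.5 → median here
  km 34 (N1, w=60) → cum 275
  km 36 (N2, w=120) → cum 395
Optimal location: km 25.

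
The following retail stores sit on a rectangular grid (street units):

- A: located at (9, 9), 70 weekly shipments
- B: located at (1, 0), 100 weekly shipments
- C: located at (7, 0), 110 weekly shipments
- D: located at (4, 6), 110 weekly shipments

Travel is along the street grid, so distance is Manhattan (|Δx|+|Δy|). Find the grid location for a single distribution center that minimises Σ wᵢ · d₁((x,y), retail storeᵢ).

Manhattan distance separates: Σwᵢ(|x−xᵢ|+|y−yᵢ|) = Σwᵢ|x−xᵢ| + Σwᵢ|y−yᵢ|, so x and y are optimised independently as 1-D weighted medians.
Total weight W = 390; half = 195.
x-coordinate, sorted with cumulative weight:
  x=1 (B, w=100) cum 100
  x=4 (D, w=110) cum 210  ← median
  x=7 (C, w=110) cum 320
  x=9 (A, w=70) cum 390
⇒ x* = 4
y-coordinate, sorted with cumulative weight:
  y=0 (B, w=100) cum 100
  y=0 (C, w=110) cum 210  ← median
  y=6 (D, w=110) cum 320
  y=9 (A, w=70) cum 390
⇒ y* = 0

(4, 0)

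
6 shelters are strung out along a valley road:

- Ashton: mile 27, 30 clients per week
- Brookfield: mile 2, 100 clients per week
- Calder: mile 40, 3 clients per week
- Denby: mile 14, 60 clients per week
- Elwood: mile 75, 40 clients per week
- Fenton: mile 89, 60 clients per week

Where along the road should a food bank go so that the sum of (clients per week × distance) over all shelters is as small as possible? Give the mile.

x = 14

For a sum of weighted absolute distances on a line, the optimum is the weighted median (not the mean). Total weight W = 293; half-weight = 146.5.
Sort by position and accumulate weight:
  mile 2 (Brookfield, w=100) → cum 100
  mile 14 (Denby, w=60) → cum 160  ≥ 146.5 → median here
  mile 27 (Ashton, w=30) → cum 190
  mile 40 (Calder, w=3) → cum 193
  mile 75 (Elwood, w=40) → cum 233
  mile 89 (Fenton, w=60) → cum 293
Optimal location: mile 14.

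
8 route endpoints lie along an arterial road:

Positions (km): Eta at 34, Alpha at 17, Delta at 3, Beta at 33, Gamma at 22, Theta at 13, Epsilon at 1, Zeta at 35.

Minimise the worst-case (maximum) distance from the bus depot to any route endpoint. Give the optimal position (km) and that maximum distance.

location 18, max distance 17

The 1-center on a line is the midpoint of the two extreme points: leftmost at 1, rightmost at 35.
Optimal location = (1 + 35)/2 = 18; maximum distance = (35 − 1)/2 = 17.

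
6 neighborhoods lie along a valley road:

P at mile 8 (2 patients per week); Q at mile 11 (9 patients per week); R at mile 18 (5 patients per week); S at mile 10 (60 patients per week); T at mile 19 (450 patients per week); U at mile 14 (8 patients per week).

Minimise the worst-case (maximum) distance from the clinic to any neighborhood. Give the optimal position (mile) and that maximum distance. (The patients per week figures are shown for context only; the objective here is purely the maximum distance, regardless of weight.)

location 13.5, max distance 5.5

The 1-center on a line is the midpoint of the two extreme points: leftmost at 8, rightmost at 19.
Optimal location = (8 + 19)/2 = 13.5; maximum distance = (19 − 8)/2 = 5.5.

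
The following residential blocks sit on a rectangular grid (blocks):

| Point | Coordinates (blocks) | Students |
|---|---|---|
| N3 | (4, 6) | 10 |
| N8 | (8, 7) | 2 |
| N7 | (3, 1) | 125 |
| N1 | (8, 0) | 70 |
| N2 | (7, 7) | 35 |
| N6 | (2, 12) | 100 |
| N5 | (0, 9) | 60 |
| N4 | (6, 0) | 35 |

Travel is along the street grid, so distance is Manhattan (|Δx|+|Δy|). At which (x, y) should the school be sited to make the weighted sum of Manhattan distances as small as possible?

Manhattan distance separates: Σwᵢ(|x−xᵢ|+|y−yᵢ|) = Σwᵢ|x−xᵢ| + Σwᵢ|y−yᵢ|, so x and y are optimised independently as 1-D weighted medians.
Total weight W = 437; half = 218.5.
x-coordinate, sorted with cumulative weight:
  x=0 (N5, w=60) cum 60
  x=2 (N6, w=100) cum 160
  x=3 (N7, w=125) cum 285  ← median
  x=4 (N3, w=10) cum 295
  x=6 (N4, w=35) cum 330
  x=7 (N2, w=35) cum 365
  x=8 (N8, w=2) cum 367
  x=8 (N1, w=70) cum 437
⇒ x* = 3
y-coordinate, sorted with cumulative weight:
  y=0 (N1, w=70) cum 70
  y=0 (N4, w=35) cum 105
  y=1 (N7, w=125) cum 230  ← median
  y=6 (N3, w=10) cum 240
  y=7 (N8, w=2) cum 242
  y=7 (N2, w=35) cum 277
  y=9 (N5, w=60) cum 337
  y=12 (N6, w=100) cum 437
⇒ y* = 1

(3, 1)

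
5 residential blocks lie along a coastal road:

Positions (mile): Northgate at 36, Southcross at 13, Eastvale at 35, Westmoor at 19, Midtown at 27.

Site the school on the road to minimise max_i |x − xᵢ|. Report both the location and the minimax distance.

location 24.5, max distance 11.5

The 1-center on a line is the midpoint of the two extreme points: leftmost at 13, rightmost at 36.
Optimal location = (13 + 36)/2 = 24.5; maximum distance = (36 − 13)/2 = 11.5.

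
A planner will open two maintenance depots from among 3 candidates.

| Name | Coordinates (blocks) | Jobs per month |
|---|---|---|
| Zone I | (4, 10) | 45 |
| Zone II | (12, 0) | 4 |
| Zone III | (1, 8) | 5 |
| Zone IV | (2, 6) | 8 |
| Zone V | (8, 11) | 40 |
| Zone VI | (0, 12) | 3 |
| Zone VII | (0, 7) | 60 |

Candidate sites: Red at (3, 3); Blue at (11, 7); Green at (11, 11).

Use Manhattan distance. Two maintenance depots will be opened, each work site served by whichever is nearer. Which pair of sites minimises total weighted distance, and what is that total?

{Red, Green}, total 1051

Evaluate every pair (each demand assigned to the nearer of the two):
  {Red, Green}: total = 1051
  {Red, Blue}: total = 1195
  {Blue, Green}: total = 1343
Best pair: {Red, Green} with total 1051.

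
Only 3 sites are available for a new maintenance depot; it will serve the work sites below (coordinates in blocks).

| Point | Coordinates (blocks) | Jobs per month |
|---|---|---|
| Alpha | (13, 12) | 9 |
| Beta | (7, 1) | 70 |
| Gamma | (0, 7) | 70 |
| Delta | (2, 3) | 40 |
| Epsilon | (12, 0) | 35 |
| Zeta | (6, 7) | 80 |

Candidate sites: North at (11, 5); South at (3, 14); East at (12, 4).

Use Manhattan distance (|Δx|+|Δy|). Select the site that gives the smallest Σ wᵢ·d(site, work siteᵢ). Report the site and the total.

Total weighted distance at each candidate:
  North (11, 5): total = 2761
  South (3, 14): total = 4083
  East (12, 4): total = 2991
Minimum is at North with total 2761 blocks.

North, total 2761 blocks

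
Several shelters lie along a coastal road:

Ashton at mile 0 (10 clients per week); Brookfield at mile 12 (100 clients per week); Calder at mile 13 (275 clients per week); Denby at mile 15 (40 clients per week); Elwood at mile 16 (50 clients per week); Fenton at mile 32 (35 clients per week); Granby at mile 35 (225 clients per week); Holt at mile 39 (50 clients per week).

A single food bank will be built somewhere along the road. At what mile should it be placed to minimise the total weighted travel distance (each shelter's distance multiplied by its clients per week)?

For a sum of weighted absolute distances on a line, the optimum is the weighted median (not the mean). Total weight W = 785; half-weight = 392.5.
Sort by position and accumulate weight:
  mile 0 (Ashton, w=10) → cum 10
  mile 12 (Brookfield, w=100) → cum 110
  mile 13 (Calder, w=275) → cum 385
  mile 15 (Denby, w=40) → cum 425  ≥ 392.5 → median here
  mile 16 (Elwood, w=50) → cum 475
  mile 32 (Fenton, w=35) → cum 510
  mile 35 (Granby, w=225) → cum 735
  mile 39 (Holt, w=50) → cum 785
Optimal location: mile 15.

x = 15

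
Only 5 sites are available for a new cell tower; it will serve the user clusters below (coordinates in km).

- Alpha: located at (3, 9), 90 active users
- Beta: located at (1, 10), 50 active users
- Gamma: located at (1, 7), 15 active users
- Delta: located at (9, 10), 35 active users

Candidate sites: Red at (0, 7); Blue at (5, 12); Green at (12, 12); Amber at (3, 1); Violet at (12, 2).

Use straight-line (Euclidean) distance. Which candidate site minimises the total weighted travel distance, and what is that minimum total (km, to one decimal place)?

Blue, total 800.7 km

Total weighted distance at each candidate:
  Red (0, 7): total = 829.7
  Blue (5, 12): total = 800.7
  Green (12, 12): total = 1720.3
  Amber (3, 1): total = 1654.4
  Violet (12, 2): total = 2186.5
Minimum is at Blue with total 800.7 km.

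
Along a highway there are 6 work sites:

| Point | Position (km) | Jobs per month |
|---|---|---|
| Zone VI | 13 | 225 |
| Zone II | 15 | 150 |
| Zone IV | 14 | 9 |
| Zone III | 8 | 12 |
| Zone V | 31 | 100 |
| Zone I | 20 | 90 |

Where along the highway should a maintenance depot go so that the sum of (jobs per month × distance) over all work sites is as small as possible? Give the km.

For a sum of weighted absolute distances on a line, the optimum is the weighted median (not the mean). Total weight W = 586; half-weight = 293.
Sort by position and accumulate weight:
  km 8 (Zone III, w=12) → cum 12
  km 13 (Zone VI, w=225) → cum 237
  km 14 (Zone IV, w=9) → cum 246
  km 15 (Zone II, w=150) → cum 396  ≥ 293 → median here
  km 20 (Zone I, w=90) → cum 486
  km 31 (Zone V, w=100) → cum 586
Optimal location: km 15.

x = 15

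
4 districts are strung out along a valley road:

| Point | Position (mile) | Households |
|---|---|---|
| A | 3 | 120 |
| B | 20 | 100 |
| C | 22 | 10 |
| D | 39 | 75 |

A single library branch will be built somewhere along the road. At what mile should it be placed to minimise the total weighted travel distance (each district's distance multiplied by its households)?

For a sum of weighted absolute distances on a line, the optimum is the weighted median (not the mean). Total weight W = 305; half-weight = 152.5.
Sort by position and accumulate weight:
  mile 3 (A, w=120) → cum 120
  mile 20 (B, w=100) → cum 220  ≥ 152.5 → median here
  mile 22 (C, w=10) → cum 230
  mile 39 (D, w=75) → cum 305
Optimal location: mile 20.

x = 20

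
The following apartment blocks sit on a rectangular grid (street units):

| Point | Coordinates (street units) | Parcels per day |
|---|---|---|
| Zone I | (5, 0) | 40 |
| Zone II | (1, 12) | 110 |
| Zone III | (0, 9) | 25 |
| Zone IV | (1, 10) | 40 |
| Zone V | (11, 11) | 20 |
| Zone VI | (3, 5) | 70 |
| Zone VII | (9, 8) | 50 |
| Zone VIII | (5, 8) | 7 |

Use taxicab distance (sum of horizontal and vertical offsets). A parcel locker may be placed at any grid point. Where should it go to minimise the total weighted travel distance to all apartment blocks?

(3, 9)

Manhattan distance separates: Σwᵢ(|x−xᵢ|+|y−yᵢ|) = Σwᵢ|x−xᵢ| + Σwᵢ|y−yᵢ|, so x and y are optimised independently as 1-D weighted medians.
Total weight W = 362; half = 181.
x-coordinate, sorted with cumulative weight:
  x=0 (Zone III, w=25) cum 25
  x=1 (Zone II, w=110) cum 135
  x=1 (Zone IV, w=40) cum 175
  x=3 (Zone VI, w=70) cum 245  ← median
  x=5 (Zone I, w=40) cum 285
  x=5 (Zone VIII, w=7) cum 292
  x=9 (Zone VII, w=50) cum 342
  x=11 (Zone V, w=20) cum 362
⇒ x* = 3
y-coordinate, sorted with cumulative weight:
  y=0 (Zone I, w=40) cum 40
  y=5 (Zone VI, w=70) cum 110
  y=8 (Zone VII, w=50) cum 160
  y=8 (Zone VIII, w=7) cum 167
  y=9 (Zone III, w=25) cum 192  ← median
  y=10 (Zone IV, w=40) cum 232
  y=11 (Zone V, w=20) cum 252
  y=12 (Zone II, w=110) cum 362
⇒ y* = 9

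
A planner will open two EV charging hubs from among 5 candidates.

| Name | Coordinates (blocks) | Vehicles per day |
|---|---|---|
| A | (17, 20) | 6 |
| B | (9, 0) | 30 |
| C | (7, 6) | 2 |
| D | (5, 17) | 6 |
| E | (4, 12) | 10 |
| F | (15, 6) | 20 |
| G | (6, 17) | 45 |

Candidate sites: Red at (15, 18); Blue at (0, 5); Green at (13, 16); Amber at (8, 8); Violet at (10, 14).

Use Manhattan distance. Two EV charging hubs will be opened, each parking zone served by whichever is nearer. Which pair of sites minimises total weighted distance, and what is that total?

Evaluate every pair (each demand assigned to the nearer of the two):
  {Amber, Violet}: total = 977
  {Green, Amber}: total = 998
  {Red, Amber}: total = 1076
  {Red, Violet}: total = 1179
  {Green, Violet}: total = 1203
  {Blue, Violet}: total = 1217
  {Blue, Amber}: total = 1229
  {Blue, Green}: total = 1248
  {Red, Blue}: total = 1326
  {Red, Green}: total = 1440
Best pair: {Amber, Violet} with total 977.

{Amber, Violet}, total 977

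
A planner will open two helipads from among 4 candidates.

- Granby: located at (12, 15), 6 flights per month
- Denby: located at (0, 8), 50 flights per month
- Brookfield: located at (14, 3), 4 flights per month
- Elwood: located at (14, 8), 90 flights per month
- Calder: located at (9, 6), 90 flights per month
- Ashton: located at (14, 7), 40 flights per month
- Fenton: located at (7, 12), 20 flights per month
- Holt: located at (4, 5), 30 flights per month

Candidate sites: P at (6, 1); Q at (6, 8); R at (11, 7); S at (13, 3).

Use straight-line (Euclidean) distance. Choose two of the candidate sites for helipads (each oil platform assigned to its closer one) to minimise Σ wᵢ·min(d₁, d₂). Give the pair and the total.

Evaluate every pair (each demand assigned to the nearer of the two):
  {Q, R}: total = 1164.9
  {P, R}: total = 1397.4
  {Q, S}: total = 1498.3
  {R, S}: total = 1557.0
  {P, Q}: total = 1945.9
  {P, S}: total = 1961.6
Best pair: {Q, R} with total 1164.9.

{Q, R}, total 1164.9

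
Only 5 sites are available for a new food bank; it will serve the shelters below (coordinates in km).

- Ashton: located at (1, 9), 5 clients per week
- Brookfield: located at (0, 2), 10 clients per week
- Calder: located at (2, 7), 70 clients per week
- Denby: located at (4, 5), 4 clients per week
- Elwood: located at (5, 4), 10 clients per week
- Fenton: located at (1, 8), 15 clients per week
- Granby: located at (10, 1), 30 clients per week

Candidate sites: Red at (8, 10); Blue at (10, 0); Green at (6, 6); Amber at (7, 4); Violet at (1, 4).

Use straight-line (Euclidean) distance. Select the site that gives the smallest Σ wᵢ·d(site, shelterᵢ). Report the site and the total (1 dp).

Violet, total 666.0 km

Total weighted distance at each candidate:
  Red (8, 10): total = 1096.5
  Blue (10, 0): total = 1215.6
  Green (6, 6): total = 694.1
  Amber (7, 4): total = 788.1
  Violet (1, 4): total = 666.0
Minimum is at Violet with total 666.0 km.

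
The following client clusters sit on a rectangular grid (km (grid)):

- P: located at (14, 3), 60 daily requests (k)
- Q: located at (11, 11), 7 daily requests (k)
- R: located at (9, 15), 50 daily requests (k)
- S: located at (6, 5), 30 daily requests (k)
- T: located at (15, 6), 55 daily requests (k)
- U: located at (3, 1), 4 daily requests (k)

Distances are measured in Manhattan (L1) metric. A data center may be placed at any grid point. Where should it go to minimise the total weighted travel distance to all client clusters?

(14, 6)

Manhattan distance separates: Σwᵢ(|x−xᵢ|+|y−yᵢ|) = Σwᵢ|x−xᵢ| + Σwᵢ|y−yᵢ|, so x and y are optimised independently as 1-D weighted medians.
Total weight W = 206; half = 103.
x-coordinate, sorted with cumulative weight:
  x=3 (U, w=4) cum 4
  x=6 (S, w=30) cum 34
  x=9 (R, w=50) cum 84
  x=11 (Q, w=7) cum 91
  x=14 (P, w=60) cum 151  ← median
  x=15 (T, w=55) cum 206
⇒ x* = 14
y-coordinate, sorted with cumulative weight:
  y=1 (U, w=4) cum 4
  y=3 (P, w=60) cum 64
  y=5 (S, w=30) cum 94
  y=6 (T, w=55) cum 149  ← median
  y=11 (Q, w=7) cum 156
  y=15 (R, w=50) cum 206
⇒ y* = 6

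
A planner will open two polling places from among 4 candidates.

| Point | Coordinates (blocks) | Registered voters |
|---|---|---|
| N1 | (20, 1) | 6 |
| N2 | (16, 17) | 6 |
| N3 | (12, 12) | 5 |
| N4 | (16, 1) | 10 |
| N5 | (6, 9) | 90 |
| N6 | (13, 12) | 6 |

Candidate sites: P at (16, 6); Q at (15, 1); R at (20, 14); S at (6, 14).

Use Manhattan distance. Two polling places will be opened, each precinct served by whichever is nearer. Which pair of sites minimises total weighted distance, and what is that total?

Evaluate every pair (each demand assigned to the nearer of the two):
  {Q, S}: total = 662
  {P, S}: total = 714
  {R, S}: total = 834
  {P, Q}: total = 1380
  {P, R}: total = 1420
  {Q, R}: total = 1716
Best pair: {Q, S} with total 662.

{Q, S}, total 662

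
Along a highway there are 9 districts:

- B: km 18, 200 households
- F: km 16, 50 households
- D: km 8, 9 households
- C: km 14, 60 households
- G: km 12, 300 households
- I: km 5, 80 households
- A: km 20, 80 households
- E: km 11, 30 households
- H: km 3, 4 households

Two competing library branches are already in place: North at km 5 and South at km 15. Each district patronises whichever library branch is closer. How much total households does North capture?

The indifferent point is the midpoint (5+15)/2 = 10; districts left of it (closer to North at 5) go to North, those right go to South.
  H at 3 (w=4) → North
  I at 5 (w=80) → North
  D at 8 (w=9) → North
  E at 11 (w=30) → South
  G at 12 (w=300) → South
  C at 14 (w=60) → South
  F at 16 (w=50) → South
  B at 18 (w=200) → South
  A at 20 (w=80) → South
North captures 93; South captures 720.

93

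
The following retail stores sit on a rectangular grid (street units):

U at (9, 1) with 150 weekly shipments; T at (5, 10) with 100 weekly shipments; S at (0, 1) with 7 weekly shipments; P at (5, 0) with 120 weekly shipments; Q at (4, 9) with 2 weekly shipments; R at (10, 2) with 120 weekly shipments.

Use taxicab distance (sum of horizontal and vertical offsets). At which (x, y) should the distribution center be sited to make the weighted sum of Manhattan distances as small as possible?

(9, 1)

Manhattan distance separates: Σwᵢ(|x−xᵢ|+|y−yᵢ|) = Σwᵢ|x−xᵢ| + Σwᵢ|y−yᵢ|, so x and y are optimised independently as 1-D weighted medians.
Total weight W = 499; half = 249.5.
x-coordinate, sorted with cumulative weight:
  x=0 (S, w=7) cum 7
  x=4 (Q, w=2) cum 9
  x=5 (T, w=100) cum 109
  x=5 (P, w=120) cum 229
  x=9 (U, w=150) cum 379  ← median
  x=10 (R, w=120) cum 499
⇒ x* = 9
y-coordinate, sorted with cumulative weight:
  y=0 (P, w=120) cum 120
  y=1 (U, w=150) cum 270  ← median
  y=1 (S, w=7) cum 277
  y=2 (R, w=120) cum 397
  y=9 (Q, w=2) cum 399
  y=10 (T, w=100) cum 499
⇒ y* = 1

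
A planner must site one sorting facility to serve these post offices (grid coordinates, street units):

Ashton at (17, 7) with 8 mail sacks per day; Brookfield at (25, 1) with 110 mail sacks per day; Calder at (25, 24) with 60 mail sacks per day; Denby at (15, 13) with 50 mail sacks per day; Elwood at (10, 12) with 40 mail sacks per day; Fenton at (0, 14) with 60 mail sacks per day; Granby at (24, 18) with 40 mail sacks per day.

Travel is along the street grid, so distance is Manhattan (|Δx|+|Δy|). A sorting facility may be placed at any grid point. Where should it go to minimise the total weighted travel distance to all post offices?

Manhattan distance separates: Σwᵢ(|x−xᵢ|+|y−yᵢ|) = Σwᵢ|x−xᵢ| + Σwᵢ|y−yᵢ|, so x and y are optimised independently as 1-D weighted medians.
Total weight W = 368; half = 184.
x-coordinate, sorted with cumulative weight:
  x=0 (Fenton, w=60) cum 60
  x=10 (Elwood, w=40) cum 100
  x=15 (Denby, w=50) cum 150
  x=17 (Ashton, w=8) cum 158
  x=24 (Granby, w=40) cum 198  ← median
  x=25 (Brookfield, w=110) cum 308
  x=25 (Calder, w=60) cum 368
⇒ x* = 24
y-coordinate, sorted with cumulative weight:
  y=1 (Brookfield, w=110) cum 110
  y=7 (Ashton, w=8) cum 118
  y=12 (Elwood, w=40) cum 158
  y=13 (Denby, w=50) cum 208  ← median
  y=14 (Fenton, w=60) cum 268
  y=18 (Granby, w=40) cum 308
  y=24 (Calder, w=60) cum 368
⇒ y* = 13

(24, 13)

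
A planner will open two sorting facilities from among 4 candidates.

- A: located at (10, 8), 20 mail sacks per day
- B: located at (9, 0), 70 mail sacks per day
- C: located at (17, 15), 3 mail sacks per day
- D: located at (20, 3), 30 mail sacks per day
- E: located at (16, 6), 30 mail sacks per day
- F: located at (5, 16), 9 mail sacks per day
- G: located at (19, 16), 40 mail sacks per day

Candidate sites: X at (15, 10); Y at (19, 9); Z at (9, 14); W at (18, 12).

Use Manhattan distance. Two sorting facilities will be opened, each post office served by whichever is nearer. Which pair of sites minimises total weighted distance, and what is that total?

{Y, Z}, total 1868

Evaluate every pair (each demand assigned to the nearer of the two):
  {Y, Z}: total = 1868
  {Z, W}: total = 1956
  {X, Y}: total = 2065
  {X, W}: total = 2096
  {X, Z}: total = 2105
  {Y, W}: total = 2285
Best pair: {Y, Z} with total 1868.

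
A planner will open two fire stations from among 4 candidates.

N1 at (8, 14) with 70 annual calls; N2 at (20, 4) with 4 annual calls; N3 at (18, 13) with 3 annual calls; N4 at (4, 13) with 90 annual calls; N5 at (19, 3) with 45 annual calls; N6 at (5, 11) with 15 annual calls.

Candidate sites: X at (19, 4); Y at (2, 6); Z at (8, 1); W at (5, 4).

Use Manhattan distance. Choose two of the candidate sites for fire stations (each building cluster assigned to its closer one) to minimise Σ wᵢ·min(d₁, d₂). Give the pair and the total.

{X, Y}, total 1989

Evaluate every pair (each demand assigned to the nearer of the two):
  {X, Y}: total = 1989
  {X, W}: total = 1994
  {Y, Z}: total = 2551
  {X, Z}: total = 2624
  {Y, W}: total = 2626
  {Z, W}: total = 2626
Best pair: {X, Y} with total 1989.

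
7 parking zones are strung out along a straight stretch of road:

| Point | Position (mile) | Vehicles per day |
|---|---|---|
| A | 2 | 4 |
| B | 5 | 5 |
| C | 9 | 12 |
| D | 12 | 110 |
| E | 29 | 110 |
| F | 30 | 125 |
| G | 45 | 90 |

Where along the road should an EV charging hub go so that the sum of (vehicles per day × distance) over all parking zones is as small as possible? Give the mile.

x = 29

For a sum of weighted absolute distances on a line, the optimum is the weighted median (not the mean). Total weight W = 456; half-weight = 228.
Sort by position and accumulate weight:
  mile 2 (A, w=4) → cum 4
  mile 5 (B, w=5) → cum 9
  mile 9 (C, w=12) → cum 21
  mile 12 (D, w=110) → cum 131
  mile 29 (E, w=110) → cum 241  ≥ 228 → median here
  mile 30 (F, w=125) → cum 366
  mile 45 (G, w=90) → cum 456
Optimal location: mile 29.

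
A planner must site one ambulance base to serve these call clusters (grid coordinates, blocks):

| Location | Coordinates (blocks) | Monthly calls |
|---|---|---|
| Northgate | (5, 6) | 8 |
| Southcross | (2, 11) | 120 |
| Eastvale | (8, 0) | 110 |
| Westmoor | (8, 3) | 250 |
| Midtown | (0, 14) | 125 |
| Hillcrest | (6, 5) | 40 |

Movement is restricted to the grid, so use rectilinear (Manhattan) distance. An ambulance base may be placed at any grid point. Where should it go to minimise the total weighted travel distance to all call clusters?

(8, 3)

Manhattan distance separates: Σwᵢ(|x−xᵢ|+|y−yᵢ|) = Σwᵢ|x−xᵢ| + Σwᵢ|y−yᵢ|, so x and y are optimised independently as 1-D weighted medians.
Total weight W = 653; half = 326.5.
x-coordinate, sorted with cumulative weight:
  x=0 (Midtown, w=125) cum 125
  x=2 (Southcross, w=120) cum 245
  x=5 (Northgate, w=8) cum 253
  x=6 (Hillcrest, w=40) cum 293
  x=8 (Eastvale, w=110) cum 403  ← median
  x=8 (Westmoor, w=250) cum 653
⇒ x* = 8
y-coordinate, sorted with cumulative weight:
  y=0 (Eastvale, w=110) cum 110
  y=3 (Westmoor, w=250) cum 360  ← median
  y=5 (Hillcrest, w=40) cum 400
  y=6 (Northgate, w=8) cum 408
  y=11 (Southcross, w=120) cum 528
  y=14 (Midtown, w=125) cum 653
⇒ y* = 3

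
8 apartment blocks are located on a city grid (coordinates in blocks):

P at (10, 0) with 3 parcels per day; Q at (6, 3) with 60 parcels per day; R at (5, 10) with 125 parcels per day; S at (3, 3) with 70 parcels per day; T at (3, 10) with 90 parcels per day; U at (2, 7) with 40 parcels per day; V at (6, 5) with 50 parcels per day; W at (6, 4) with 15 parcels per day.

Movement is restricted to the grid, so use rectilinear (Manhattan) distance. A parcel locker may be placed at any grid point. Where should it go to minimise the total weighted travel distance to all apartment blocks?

(5, 7)

Manhattan distance separates: Σwᵢ(|x−xᵢ|+|y−yᵢ|) = Σwᵢ|x−xᵢ| + Σwᵢ|y−yᵢ|, so x and y are optimised independently as 1-D weighted medians.
Total weight W = 453; half = 226.5.
x-coordinate, sorted with cumulative weight:
  x=2 (U, w=40) cum 40
  x=3 (S, w=70) cum 110
  x=3 (T, w=90) cum 200
  x=5 (R, w=125) cum 325  ← median
  x=6 (Q, w=60) cum 385
  x=6 (V, w=50) cum 435
  x=6 (W, w=15) cum 450
  x=10 (P, w=3) cum 453
⇒ x* = 5
y-coordinate, sorted with cumulative weight:
  y=0 (P, w=3) cum 3
  y=3 (Q, w=60) cum 63
  y=3 (S, w=70) cum 133
  y=4 (W, w=15) cum 148
  y=5 (V, w=50) cum 198
  y=7 (U, w=40) cum 238  ← median
  y=10 (R, w=125) cum 363
  y=10 (T, w=90) cum 453
⇒ y* = 7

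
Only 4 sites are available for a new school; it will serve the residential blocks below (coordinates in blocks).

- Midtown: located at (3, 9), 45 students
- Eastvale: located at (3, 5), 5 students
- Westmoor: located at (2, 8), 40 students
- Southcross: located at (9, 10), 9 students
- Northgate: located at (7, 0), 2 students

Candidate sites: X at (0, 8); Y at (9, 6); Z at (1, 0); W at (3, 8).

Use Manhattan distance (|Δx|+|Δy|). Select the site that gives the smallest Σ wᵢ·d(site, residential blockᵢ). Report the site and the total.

W, total 196 blocks

Total weighted distance at each candidate:
  X (0, 8): total = 419
  Y (9, 6): total = 852
  Z (1, 0): total = 1064
  W (3, 8): total = 196
Minimum is at W with total 196 blocks.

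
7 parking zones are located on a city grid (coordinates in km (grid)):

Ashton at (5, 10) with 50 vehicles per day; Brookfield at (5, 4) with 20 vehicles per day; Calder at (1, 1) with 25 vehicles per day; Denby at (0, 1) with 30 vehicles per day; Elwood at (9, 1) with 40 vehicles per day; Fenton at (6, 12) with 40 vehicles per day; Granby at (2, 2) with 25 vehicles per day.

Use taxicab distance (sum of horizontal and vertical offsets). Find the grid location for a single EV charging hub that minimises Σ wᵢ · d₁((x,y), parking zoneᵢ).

(5, 2)

Manhattan distance separates: Σwᵢ(|x−xᵢ|+|y−yᵢ|) = Σwᵢ|x−xᵢ| + Σwᵢ|y−yᵢ|, so x and y are optimised independently as 1-D weighted medians.
Total weight W = 230; half = 115.
x-coordinate, sorted with cumulative weight:
  x=0 (Denby, w=30) cum 30
  x=1 (Calder, w=25) cum 55
  x=2 (Granby, w=25) cum 80
  x=5 (Ashton, w=50) cum 130  ← median
  x=5 (Brookfield, w=20) cum 150
  x=6 (Fenton, w=40) cum 190
  x=9 (Elwood, w=40) cum 230
⇒ x* = 5
y-coordinate, sorted with cumulative weight:
  y=1 (Calder, w=25) cum 25
  y=1 (Denby, w=30) cum 55
  y=1 (Elwood, w=40) cum 95
  y=2 (Granby, w=25) cum 120  ← median
  y=4 (Brookfield, w=20) cum 140
  y=10 (Ashton, w=50) cum 190
  y=12 (Fenton, w=40) cum 230
⇒ y* = 2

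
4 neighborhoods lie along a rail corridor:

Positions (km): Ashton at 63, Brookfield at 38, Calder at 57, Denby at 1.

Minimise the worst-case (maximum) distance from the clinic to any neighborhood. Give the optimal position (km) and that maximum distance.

The 1-center on a line is the midpoint of the two extreme points: leftmost at 1, rightmost at 63.
Optimal location = (1 + 63)/2 = 32; maximum distance = (63 − 1)/2 = 31.

location 32, max distance 31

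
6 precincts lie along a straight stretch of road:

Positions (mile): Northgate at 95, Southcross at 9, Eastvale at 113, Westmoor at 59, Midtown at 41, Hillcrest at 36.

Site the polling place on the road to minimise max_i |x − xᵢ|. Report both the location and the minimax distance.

The 1-center on a line is the midpoint of the two extreme points: leftmost at 9, rightmost at 113.
Optimal location = (9 + 113)/2 = 61; maximum distance = (113 − 9)/2 = 52.

location 61, max distance 52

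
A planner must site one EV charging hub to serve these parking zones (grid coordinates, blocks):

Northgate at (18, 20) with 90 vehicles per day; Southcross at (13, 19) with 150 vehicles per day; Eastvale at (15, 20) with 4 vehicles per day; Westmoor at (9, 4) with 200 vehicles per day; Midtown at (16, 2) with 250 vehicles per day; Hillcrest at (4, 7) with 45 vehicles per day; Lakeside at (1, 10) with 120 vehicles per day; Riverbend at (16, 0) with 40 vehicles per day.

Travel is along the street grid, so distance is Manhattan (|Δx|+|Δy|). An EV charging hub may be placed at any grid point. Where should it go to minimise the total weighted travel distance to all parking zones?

Manhattan distance separates: Σwᵢ(|x−xᵢ|+|y−yᵢ|) = Σwᵢ|x−xᵢ| + Σwᵢ|y−yᵢ|, so x and y are optimised independently as 1-D weighted medians.
Total weight W = 899; half = 449.5.
x-coordinate, sorted with cumulative weight:
  x=1 (Lakeside, w=120) cum 120
  x=4 (Hillcrest, w=45) cum 165
  x=9 (Westmoor, w=200) cum 365
  x=13 (Southcross, w=150) cum 515  ← median
  x=15 (Eastvale, w=4) cum 519
  x=16 (Midtown, w=250) cum 769
  x=16 (Riverbend, w=40) cum 809
  x=18 (Northgate, w=90) cum 899
⇒ x* = 13
y-coordinate, sorted with cumulative weight:
  y=0 (Riverbend, w=40) cum 40
  y=2 (Midtown, w=250) cum 290
  y=4 (Westmoor, w=200) cum 490  ← median
  y=7 (Hillcrest, w=45) cum 535
  y=10 (Lakeside, w=120) cum 655
  y=19 (Southcross, w=150) cum 805
  y=20 (Northgate, w=90) cum 895
  y=20 (Eastvale, w=4) cum 899
⇒ y* = 4

(13, 4)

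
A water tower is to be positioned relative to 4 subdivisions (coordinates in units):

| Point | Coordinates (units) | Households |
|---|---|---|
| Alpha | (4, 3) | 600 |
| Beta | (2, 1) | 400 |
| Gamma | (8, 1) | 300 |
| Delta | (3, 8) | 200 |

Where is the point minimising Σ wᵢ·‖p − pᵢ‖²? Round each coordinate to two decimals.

The minimiser of Σwᵢ‖p−pᵢ‖² is the weighted centroid p* = (Σwᵢpᵢ)/(Σwᵢ).
Σwᵢ = 1500.
Σwᵢxᵢ = 600·4 + 400·2 + 300·8 + 200·3 = 6200.
Σwᵢyᵢ = 600·3 + 400·1 + 300·1 + 200·8 = 4100.
x* = 6200/1500 = 4.13, y* = 4100/1500 = 2.73.

(4.13, 2.73)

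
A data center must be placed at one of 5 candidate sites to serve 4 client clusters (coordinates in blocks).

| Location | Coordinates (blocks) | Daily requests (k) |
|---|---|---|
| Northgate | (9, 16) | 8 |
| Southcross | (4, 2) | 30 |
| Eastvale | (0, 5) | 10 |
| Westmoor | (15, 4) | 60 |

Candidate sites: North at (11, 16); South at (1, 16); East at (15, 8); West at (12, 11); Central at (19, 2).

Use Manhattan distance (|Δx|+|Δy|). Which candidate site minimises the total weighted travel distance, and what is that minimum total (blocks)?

East, total 1042 blocks

Total weighted distance at each candidate:
  North (11, 16): total = 1826
  South (1, 16): total = 2254
  East (15, 8): total = 1042
  West (12, 11): total = 1354
  Central (19, 2): total = 1222
Minimum is at East with total 1042 blocks.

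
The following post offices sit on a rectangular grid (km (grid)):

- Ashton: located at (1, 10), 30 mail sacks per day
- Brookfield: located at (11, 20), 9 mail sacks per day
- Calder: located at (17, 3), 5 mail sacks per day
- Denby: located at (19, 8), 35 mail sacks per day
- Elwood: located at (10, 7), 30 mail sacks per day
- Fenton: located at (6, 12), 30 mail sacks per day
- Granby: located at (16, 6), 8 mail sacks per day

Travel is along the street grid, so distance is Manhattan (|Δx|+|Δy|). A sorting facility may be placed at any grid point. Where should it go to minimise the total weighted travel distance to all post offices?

(10, 8)

Manhattan distance separates: Σwᵢ(|x−xᵢ|+|y−yᵢ|) = Σwᵢ|x−xᵢ| + Σwᵢ|y−yᵢ|, so x and y are optimised independently as 1-D weighted medians.
Total weight W = 147; half = 73.5.
x-coordinate, sorted with cumulative weight:
  x=1 (Ashton, w=30) cum 30
  x=6 (Fenton, w=30) cum 60
  x=10 (Elwood, w=30) cum 90  ← median
  x=11 (Brookfield, w=9) cum 99
  x=16 (Granby, w=8) cum 107
  x=17 (Calder, w=5) cum 112
  x=19 (Denby, w=35) cum 147
⇒ x* = 10
y-coordinate, sorted with cumulative weight:
  y=3 (Calder, w=5) cum 5
  y=6 (Granby, w=8) cum 13
  y=7 (Elwood, w=30) cum 43
  y=8 (Denby, w=35) cum 78  ← median
  y=10 (Ashton, w=30) cum 108
  y=12 (Fenton, w=30) cum 138
  y=20 (Brookfield, w=9) cum 147
⇒ y* = 8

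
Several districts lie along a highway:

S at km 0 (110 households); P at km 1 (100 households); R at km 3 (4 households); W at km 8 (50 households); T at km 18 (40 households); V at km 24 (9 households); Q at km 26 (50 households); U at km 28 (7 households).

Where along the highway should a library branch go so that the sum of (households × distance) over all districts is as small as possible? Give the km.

For a sum of weighted absolute distances on a line, the optimum is the weighted median (not the mean). Total weight W = 370; half-weight = 185.
Sort by position and accumulate weight:
  km 0 (S, w=110) → cum 110
  km 1 (P, w=100) → cum 210  ≥ 185 → median here
  km 3 (R, w=4) → cum 214
  km 8 (W, w=50) → cum 264
  km 18 (T, w=40) → cum 304
  km 24 (V, w=9) → cum 313
  km 26 (Q, w=50) → cum 363
  km 28 (U, w=7) → cum 370
Optimal location: km 1.

x = 1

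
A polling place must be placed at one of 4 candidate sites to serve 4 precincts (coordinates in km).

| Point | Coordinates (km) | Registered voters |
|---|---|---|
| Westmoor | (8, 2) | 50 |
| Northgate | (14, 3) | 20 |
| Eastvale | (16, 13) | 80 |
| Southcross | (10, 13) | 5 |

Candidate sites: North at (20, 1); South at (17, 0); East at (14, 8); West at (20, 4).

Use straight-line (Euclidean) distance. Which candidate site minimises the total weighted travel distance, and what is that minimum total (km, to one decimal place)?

Total weighted distance at each candidate:
  North (20, 1): total = 1818.6
  South (17, 0): total = 1662.7
  East (14, 8): total = 987.1
  West (20, 4): total = 1585.1
Minimum is at East with total 987.1 km.

East, total 987.1 km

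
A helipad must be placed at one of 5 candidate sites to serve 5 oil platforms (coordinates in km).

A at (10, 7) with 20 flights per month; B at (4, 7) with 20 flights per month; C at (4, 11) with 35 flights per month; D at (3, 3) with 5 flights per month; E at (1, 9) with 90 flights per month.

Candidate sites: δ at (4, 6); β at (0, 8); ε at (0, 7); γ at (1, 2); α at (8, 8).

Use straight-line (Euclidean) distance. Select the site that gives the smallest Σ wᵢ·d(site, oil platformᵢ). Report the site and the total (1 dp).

Total weighted distance at each candidate:
  δ (4, 6): total = 714.3
  β (0, 8): total = 614.9
  ε (0, 7): total = 704.2
  γ (1, 2): total = 1295.8
  α (8, 8): total = 973.9
Minimum is at β with total 614.9 km.

β, total 614.9 km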